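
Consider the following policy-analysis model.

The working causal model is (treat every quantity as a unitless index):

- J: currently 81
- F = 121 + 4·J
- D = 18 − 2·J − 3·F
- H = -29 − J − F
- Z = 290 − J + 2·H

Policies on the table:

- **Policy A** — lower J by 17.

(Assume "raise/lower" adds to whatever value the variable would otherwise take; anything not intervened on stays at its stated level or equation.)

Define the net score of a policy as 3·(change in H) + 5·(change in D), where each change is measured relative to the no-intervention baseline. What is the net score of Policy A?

1445

Baseline:
  J = 81
  F = 121 + 4·81 = 445
  D = 18 − 2·81 − 3·445 = -1479
  H = -29 − 81 − 445 = -555
Policy A (J − 17):
  J = 81 − 17 = 64
  F = 121 + 4·64 = 377
  D = 18 − 2·64 − 3·377 = -1241
  H = -29 − 64 − 377 = -470
ΔH = -470 − (-555) = 85; ΔD = -1241 − (-1479) = 238
Score = 3·85 + 5·238 = 1445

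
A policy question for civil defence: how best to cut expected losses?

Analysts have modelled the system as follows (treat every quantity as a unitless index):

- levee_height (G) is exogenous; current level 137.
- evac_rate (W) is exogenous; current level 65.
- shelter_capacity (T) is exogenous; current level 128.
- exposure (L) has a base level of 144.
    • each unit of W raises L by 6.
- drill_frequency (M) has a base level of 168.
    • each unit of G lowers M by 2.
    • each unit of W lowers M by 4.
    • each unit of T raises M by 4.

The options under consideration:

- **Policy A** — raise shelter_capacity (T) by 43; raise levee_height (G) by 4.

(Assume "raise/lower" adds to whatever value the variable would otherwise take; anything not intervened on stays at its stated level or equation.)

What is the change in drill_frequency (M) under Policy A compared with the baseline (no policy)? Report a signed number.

Baseline:
  G = 137
  W = 65
  T = 128
  M = 168 − 2·137 − 4·65 + 4·128 = 146
Policy A (T + 43, G + 4):
  G = 137 + 4 = 141
  W = 65
  T = 128 + 43 = 171
  M = 168 − 2·141 − 4·65 + 4·171 = 310
Change in M: 310 − 146 = 164

164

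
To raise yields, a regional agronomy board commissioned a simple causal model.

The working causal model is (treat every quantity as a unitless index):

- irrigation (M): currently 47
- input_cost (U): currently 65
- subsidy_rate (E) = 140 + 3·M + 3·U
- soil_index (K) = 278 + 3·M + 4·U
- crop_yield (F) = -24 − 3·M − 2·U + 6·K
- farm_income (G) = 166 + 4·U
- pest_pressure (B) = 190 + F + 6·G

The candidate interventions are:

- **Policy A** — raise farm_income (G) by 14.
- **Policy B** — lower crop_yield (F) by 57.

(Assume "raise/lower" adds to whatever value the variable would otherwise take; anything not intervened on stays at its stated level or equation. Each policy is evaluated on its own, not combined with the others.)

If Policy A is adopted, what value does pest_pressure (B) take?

Policy A (G + 14):
  M = 47
  U = 65
  K = 278 + 3·47 + 4·65 = 679
  F = -24 − 3·47 − 2·65 + 6·679 = 3779
  G = 166 + 4·65 (+14 from intervention) = 440
  B = 190 + 3779 + 6·440 = 6609

6609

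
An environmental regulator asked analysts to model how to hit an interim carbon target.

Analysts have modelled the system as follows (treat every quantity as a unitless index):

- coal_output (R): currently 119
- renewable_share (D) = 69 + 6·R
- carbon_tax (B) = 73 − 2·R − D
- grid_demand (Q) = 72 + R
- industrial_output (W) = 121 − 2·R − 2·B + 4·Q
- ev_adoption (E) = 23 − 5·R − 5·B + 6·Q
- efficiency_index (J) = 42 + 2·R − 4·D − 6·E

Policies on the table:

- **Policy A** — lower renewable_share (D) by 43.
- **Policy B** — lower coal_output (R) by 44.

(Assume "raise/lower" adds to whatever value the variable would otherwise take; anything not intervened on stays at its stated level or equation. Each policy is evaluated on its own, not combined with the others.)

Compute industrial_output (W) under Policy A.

Policy A (D − 43):
  R = 119
  D = 69 + 6·119 (−43 from intervention) = 740
  B = 73 − 2·119 − 740 = -905
  Q = 72 + 119 = 191
  W = 121 − 2·119 − 2·(-905) + 4·191 = 2457

2457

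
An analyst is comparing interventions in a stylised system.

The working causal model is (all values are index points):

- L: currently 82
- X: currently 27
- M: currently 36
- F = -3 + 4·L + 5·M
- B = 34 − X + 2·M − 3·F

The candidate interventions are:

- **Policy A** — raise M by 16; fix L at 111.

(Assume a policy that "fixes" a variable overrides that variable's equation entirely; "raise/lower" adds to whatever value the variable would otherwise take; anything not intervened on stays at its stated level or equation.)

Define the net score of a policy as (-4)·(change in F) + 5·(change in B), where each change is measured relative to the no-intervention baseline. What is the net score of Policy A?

Baseline:
  L = 82
  X = 27
  M = 36
  F = -3 + 4·82 + 5·36 = 505
  B = 34 − 27 + 2·36 − 3·505 = -1436
Policy A (M + 16, L := 111):
  L = 111
  X = 27
  M = 36 + 16 = 52
  F = -3 + 4·111 + 5·52 = 701
  B = 34 − 27 + 2·52 − 3·701 = -1992
ΔF = 701 − 505 = 196; ΔB = -1992 − (-1436) = -556
Score = (-4)·196 + 5·(-556) = -3564

-3564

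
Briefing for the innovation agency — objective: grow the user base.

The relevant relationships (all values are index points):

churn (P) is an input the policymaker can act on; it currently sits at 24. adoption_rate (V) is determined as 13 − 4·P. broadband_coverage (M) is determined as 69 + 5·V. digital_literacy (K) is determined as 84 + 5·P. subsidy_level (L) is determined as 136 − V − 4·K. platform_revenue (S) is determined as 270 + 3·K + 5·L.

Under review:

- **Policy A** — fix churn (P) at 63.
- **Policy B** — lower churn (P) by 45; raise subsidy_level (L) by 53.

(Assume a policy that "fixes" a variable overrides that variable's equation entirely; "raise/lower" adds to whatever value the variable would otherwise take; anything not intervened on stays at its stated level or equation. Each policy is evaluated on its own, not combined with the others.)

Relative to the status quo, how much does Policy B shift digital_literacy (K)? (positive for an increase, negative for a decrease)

Baseline:
  P = 24
  K = 84 + 5·24 = 204
Policy B (P − 45, L + 53):
  P = 24 − 45 = -21
  K = 84 + 5·(-21) = -21
Change in K: -21 − 204 = -225

-225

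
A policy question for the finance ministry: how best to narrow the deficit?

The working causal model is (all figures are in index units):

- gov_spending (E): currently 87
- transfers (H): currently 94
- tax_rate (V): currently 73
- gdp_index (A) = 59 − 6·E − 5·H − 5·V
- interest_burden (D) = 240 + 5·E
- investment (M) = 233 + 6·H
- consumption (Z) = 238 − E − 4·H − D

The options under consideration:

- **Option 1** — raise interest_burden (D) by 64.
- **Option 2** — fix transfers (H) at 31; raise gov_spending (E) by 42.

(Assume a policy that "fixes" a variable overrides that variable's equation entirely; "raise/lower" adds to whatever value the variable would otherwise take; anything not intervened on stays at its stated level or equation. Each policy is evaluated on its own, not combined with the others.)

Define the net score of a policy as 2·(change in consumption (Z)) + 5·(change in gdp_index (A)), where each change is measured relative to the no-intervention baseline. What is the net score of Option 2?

Baseline:
  E = 87
  H = 94
  V = 73
  A = 59 − 6·87 − 5·94 − 5·73 = -1298
  D = 240 + 5·87 = 675
  Z = 238 − 87 − 4·94 − 675 = -900
Option 2 (H := 31, E + 42):
  E = 87 + 42 = 129
  H = 31
  V = 73
  A = 59 − 6·129 − 5·31 − 5·73 = -1235
  D = 240 + 5·129 = 885
  Z = 238 − 129 − 4·31 − 885 = -900
ΔZ = -900 − (-900) = 0; ΔA = -1235 − (-1298) = 63
Score = 2·0 + 5·63 = 315

315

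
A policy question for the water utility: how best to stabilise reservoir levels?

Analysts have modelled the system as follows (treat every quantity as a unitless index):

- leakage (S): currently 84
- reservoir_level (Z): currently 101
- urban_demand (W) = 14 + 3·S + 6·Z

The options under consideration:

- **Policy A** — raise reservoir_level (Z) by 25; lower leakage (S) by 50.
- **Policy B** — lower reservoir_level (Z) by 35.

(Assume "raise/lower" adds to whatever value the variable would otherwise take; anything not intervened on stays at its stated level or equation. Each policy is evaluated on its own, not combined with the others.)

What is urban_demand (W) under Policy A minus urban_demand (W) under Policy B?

Policy A (Z + 25, S − 50):
  S = 84 − 50 = 34
  Z = 101 + 25 = 126
  W = 14 + 3·34 + 6·126 = 872
Policy B (Z − 35):
  S = 84
  Z = 101 − 35 = 66
  W = 14 + 3·84 + 6·66 = 662
W: 872 − 662 = 210

210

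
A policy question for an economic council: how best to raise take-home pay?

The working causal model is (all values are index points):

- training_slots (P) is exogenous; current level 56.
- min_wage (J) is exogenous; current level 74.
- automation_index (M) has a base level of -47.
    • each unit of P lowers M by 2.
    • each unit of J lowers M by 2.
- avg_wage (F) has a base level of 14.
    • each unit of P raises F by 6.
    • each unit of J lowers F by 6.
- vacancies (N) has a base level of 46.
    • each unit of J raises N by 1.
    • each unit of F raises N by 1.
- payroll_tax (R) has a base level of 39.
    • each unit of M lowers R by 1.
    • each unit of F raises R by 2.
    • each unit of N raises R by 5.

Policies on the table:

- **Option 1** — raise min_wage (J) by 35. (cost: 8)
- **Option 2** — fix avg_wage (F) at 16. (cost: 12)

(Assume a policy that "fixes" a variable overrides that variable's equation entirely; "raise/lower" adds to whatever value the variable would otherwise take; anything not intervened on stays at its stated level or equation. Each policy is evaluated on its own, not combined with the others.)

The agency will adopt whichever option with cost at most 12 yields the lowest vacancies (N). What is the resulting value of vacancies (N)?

-149

Option 1 (J + 35):
  P = 56
  J = 74 + 35 = 109
  F = 14 + 6·56 − 6·109 = -304
  N = 46 + 109 + (-304) = -149
Option 2 (F := 16):
  P = 56
  J = 74
  F = 16
  N = 46 + 74 + 16 = 136
Comparing — Option 1: N=-149, Option 2: N=136. Lowest is -149 (Option 1).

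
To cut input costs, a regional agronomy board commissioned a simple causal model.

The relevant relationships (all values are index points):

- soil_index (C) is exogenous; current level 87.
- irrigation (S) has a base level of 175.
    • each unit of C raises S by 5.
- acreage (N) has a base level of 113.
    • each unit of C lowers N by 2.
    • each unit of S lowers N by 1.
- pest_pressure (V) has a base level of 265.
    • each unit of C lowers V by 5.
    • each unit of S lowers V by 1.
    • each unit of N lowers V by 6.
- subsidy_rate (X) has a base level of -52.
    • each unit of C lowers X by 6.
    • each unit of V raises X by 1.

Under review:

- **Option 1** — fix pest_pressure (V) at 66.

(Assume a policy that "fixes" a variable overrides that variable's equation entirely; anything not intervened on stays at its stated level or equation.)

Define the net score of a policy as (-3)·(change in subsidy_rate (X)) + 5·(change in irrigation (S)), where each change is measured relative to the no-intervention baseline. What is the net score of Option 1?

Baseline:
  C = 87
  S = 175 + 5·87 = 610
  N = 113 − 2·87 − 610 = -671
  V = 265 − 5·87 − 610 − 6·(-671) = 3246
  X = -52 − 6·87 + 3246 = 2672
Option 1 (V := 66):
  C = 87
  S = 175 + 5·87 = 610
  N = 113 − 2·87 − 610 = -671
  V = 66
  X = -52 − 6·87 + 66 = -508
ΔX = -508 − 2672 = -3180; ΔS = 610 − 610 = 0
Score = (-3)·(-3180) + 5·0 = 9540

9540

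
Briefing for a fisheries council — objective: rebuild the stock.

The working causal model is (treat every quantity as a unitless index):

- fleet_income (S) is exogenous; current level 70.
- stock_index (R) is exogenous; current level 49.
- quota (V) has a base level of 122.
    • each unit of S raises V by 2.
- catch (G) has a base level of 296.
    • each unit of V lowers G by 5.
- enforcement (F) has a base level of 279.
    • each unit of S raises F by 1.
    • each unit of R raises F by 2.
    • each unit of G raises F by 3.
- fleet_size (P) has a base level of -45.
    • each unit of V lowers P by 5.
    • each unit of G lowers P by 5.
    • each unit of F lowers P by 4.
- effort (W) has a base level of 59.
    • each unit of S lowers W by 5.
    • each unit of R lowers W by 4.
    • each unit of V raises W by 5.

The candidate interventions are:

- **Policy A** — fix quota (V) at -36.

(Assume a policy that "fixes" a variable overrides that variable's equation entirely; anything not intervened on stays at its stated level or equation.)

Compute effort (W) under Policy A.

Policy A (V := -36):
  S = 70
  R = 49
  V = -36
  W = 59 − 5·70 − 4·49 + 5·(-36) = -667

-667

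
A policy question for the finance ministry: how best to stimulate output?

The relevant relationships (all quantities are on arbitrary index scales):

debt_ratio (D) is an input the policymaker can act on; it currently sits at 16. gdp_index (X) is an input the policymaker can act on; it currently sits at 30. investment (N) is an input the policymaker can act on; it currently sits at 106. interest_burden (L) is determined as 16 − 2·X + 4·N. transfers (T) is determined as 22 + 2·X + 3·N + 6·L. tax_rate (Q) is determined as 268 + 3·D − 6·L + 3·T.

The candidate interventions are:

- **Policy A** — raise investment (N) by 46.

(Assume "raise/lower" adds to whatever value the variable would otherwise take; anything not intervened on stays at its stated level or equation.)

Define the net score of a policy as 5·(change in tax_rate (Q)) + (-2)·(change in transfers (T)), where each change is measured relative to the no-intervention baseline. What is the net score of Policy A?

Baseline:
  D = 16
  X = 30
  N = 106
  L = 16 − 2·30 + 4·106 = 380
  T = 22 + 2·30 + 3·106 + 6·380 = 2680
  Q = 268 + 3·16 − 6·380 + 3·2680 = 6076
Policy A (N + 46):
  D = 16
  X = 30
  N = 106 + 46 = 152
  L = 16 − 2·30 + 4·152 = 564
  T = 22 + 2·30 + 3·152 + 6·564 = 3922
  Q = 268 + 3·16 − 6·564 + 3·3922 = 8698
ΔQ = 8698 − 6076 = 2622; ΔT = 3922 − 2680 = 1242
Score = 5·2622 + (-2)·1242 = 10626

10626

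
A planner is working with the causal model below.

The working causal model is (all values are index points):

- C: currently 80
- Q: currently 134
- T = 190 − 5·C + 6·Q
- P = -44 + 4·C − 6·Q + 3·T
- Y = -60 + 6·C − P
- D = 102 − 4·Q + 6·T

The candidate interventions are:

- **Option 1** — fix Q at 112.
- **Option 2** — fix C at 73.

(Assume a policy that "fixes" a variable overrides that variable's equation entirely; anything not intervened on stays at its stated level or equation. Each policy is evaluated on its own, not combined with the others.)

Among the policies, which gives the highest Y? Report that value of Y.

Option 1 (Q := 112):
  C = 80
  Q = 112
  T = 190 − 5·80 + 6·112 = 462
  P = -44 + 4·80 − 6·112 + 3·462 = 990
  Y = -60 + 6·80 − 990 = -570
Option 2 (C := 73):
  C = 73
  Q = 134
  T = 190 − 5·73 + 6·134 = 629
  P = -44 + 4·73 − 6·134 + 3·629 = 1331
  Y = -60 + 6·73 − 1331 = -953
Comparing — Option 1: Y=-570, Option 2: Y=-953. Highest is -570 (Option 1).

-570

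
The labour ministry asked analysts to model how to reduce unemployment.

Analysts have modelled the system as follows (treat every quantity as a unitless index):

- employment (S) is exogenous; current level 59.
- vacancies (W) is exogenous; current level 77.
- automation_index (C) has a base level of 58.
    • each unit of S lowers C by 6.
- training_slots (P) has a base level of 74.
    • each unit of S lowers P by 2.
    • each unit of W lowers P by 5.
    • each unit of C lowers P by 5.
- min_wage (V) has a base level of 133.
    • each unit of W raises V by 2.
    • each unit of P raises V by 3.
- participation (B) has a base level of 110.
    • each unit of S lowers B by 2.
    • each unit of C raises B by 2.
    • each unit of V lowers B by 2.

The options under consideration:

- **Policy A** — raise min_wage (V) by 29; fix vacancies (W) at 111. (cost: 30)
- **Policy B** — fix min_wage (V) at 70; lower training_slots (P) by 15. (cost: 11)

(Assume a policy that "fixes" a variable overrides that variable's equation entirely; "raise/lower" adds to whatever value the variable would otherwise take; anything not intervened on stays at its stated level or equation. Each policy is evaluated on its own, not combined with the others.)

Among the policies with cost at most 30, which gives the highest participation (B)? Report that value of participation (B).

Policy A (V + 29, W := 111):
  S = 59
  W = 111
  C = 58 − 6·59 = -296
  P = 74 − 2·59 − 5·111 − 5·(-296) = 881
  V = 133 + 2·111 + 3·881 (+29 from intervention) = 3027
  B = 110 − 2·59 + 2·(-296) − 2·3027 = -6654
Policy B (V := 70, P − 15):
  S = 59
  W = 77
  C = 58 − 6·59 = -296
  P = 74 − 2·59 − 5·77 − 5·(-296) (−15 from intervention) = 1036
  V = 70
  B = 110 − 2·59 + 2·(-296) − 2·70 = -740
Comparing — Policy A: B=-6654, Policy B: B=-740. Highest is -740 (Policy B).

-740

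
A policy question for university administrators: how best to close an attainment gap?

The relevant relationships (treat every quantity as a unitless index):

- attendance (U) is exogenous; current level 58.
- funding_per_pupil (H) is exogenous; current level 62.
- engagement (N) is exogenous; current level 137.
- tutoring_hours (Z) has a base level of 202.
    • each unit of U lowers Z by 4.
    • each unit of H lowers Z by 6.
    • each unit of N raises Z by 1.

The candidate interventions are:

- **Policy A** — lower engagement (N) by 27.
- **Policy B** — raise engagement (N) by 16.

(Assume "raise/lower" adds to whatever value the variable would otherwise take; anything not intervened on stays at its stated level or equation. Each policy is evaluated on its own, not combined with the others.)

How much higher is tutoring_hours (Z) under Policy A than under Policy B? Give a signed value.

Policy A (N − 27):
  U = 58
  H = 62
  N = 137 − 27 = 110
  Z = 202 − 4·58 − 6·62 + 110 = -292
Policy B (N + 16):
  U = 58
  H = 62
  N = 137 + 16 = 153
  Z = 202 − 4·58 − 6·62 + 153 = -249
Z: -292 − (-249) = -43

-43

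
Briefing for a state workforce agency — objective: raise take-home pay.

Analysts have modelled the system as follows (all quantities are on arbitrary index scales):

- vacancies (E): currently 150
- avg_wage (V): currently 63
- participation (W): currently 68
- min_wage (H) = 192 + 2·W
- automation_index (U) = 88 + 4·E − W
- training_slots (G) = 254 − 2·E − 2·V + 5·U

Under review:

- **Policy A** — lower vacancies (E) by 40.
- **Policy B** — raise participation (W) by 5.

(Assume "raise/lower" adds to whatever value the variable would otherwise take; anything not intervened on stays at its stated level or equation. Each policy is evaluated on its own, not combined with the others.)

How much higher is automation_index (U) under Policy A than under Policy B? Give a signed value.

Policy A (E − 40):
  E = 150 − 40 = 110
  W = 68
  U = 88 + 4·110 − 68 = 460
Policy B (W + 5):
  E = 150
  W = 68 + 5 = 73
  U = 88 + 4·150 − 73 = 615
U: 460 − 615 = -155

-155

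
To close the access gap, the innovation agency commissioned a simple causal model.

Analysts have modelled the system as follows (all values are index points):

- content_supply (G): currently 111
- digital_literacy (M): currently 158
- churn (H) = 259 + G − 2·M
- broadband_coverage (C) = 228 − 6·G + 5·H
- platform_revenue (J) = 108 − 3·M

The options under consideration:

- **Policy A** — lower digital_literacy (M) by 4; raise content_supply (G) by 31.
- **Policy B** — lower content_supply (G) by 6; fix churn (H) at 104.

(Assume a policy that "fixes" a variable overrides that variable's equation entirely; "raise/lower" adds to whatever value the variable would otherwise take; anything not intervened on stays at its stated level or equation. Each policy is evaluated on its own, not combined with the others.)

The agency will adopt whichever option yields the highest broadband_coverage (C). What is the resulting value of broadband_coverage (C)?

Policy A (M − 4, G + 31):
  G = 111 + 31 = 142
  M = 158 − 4 = 154
  H = 259 + 142 − 2·154 = 93
  C = 228 − 6·142 + 5·93 = -159
Policy B (G − 6, H := 104):
  G = 111 − 6 = 105
  M = 158
  H = 104
  C = 228 − 6·105 + 5·104 = 118
Comparing — Policy A: C=-159, Policy B: C=118. Highest is 118 (Policy B).

118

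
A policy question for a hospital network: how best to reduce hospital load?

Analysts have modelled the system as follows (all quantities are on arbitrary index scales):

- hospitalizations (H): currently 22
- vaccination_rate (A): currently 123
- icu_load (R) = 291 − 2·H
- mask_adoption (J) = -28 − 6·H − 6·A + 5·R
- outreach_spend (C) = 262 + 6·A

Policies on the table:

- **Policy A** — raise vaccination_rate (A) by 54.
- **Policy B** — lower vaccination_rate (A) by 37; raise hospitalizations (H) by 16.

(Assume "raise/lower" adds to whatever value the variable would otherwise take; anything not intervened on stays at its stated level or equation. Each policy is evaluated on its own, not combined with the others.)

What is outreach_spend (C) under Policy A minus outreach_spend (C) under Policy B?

Policy A (A + 54):
  A = 123 + 54 = 177
  C = 262 + 6·177 = 1324
Policy B (A − 37, H + 16):
  A = 123 − 37 = 86
  C = 262 + 6·86 = 778
C: 1324 − 778 = 546

546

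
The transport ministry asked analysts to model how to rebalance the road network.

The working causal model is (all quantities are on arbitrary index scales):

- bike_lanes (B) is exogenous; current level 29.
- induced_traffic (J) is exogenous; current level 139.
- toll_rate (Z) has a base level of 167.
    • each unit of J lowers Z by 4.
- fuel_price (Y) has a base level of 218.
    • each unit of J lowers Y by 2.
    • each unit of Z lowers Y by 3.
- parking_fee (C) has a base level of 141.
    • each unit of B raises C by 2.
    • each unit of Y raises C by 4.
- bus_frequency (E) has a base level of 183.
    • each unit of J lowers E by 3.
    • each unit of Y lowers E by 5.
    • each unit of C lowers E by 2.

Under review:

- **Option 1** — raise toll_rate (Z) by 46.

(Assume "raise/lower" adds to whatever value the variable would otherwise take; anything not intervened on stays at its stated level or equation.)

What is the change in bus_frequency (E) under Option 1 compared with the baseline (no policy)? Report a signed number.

1794

Baseline:
  B = 29
  J = 139
  Z = 167 − 4·139 = -389
  Y = 218 − 2·139 − 3·(-389) = 1107
  C = 141 + 2·29 + 4·1107 = 4627
  E = 183 − 3·139 − 5·1107 − 2·4627 = -15023
Option 1 (Z + 46):
  B = 29
  J = 139
  Z = 167 − 4·139 (+46 from intervention) = -343
  Y = 218 − 2·139 − 3·(-343) = 969
  C = 141 + 2·29 + 4·969 = 4075
  E = 183 − 3·139 − 5·969 − 2·4075 = -13229
Change in E: -13229 − (-15023) = 1794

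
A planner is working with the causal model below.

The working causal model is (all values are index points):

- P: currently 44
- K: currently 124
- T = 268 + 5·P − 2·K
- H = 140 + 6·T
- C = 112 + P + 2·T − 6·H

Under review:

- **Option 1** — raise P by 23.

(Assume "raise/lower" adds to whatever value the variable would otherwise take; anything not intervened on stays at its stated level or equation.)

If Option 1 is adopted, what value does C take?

Option 1 (P + 23):
  P = 44 + 23 = 67
  K = 124
  T = 268 + 5·67 − 2·124 = 355
  H = 140 + 6·355 = 2270
  C = 112 + 67 + 2·355 − 6·2270 = -12731

-12731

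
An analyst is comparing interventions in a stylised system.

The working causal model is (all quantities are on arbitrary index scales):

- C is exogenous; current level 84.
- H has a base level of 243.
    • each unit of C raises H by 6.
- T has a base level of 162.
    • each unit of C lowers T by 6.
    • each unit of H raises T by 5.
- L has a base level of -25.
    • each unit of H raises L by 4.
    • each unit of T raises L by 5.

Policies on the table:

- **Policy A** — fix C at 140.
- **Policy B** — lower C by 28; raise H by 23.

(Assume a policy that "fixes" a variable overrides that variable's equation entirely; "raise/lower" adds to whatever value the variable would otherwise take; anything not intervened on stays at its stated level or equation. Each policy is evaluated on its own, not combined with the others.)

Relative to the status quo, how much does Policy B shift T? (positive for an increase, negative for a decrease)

Baseline:
  C = 84
  H = 243 + 6·84 = 747
  T = 162 − 6·84 + 5·747 = 3393
Policy B (C − 28, H + 23):
  C = 84 − 28 = 56
  H = 243 + 6·56 (+23 from intervention) = 602
  T = 162 − 6·56 + 5·602 = 2836
Change in T: 2836 − 3393 = -557

-557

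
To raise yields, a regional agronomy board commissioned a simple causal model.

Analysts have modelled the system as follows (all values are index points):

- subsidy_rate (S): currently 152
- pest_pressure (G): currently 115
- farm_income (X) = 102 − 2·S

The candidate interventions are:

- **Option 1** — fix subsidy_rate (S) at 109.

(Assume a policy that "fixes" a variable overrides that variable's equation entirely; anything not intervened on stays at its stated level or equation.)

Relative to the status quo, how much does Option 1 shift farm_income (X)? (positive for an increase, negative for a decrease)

86

Baseline:
  S = 152
  X = 102 − 2·152 = -202
Option 1 (S := 109):
  S = 109
  X = 102 − 2·109 = -116
Change in X: -116 − (-202) = 86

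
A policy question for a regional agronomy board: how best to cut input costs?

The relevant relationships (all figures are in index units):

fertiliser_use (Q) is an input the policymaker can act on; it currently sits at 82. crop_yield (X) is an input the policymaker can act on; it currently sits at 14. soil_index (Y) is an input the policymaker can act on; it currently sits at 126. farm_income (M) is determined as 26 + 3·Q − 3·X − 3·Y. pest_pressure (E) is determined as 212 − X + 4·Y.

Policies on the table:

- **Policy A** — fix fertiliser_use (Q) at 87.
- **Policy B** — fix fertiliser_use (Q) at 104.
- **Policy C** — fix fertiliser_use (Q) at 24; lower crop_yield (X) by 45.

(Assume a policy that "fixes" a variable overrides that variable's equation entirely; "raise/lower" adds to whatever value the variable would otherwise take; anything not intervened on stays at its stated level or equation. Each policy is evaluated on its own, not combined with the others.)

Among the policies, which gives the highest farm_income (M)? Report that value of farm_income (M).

Policy A (Q := 87):
  Q = 87
  X = 14
  Y = 126
  M = 26 + 3·87 − 3·14 − 3·126 = -133
Policy B (Q := 104):
  Q = 104
  X = 14
  Y = 126
  M = 26 + 3·104 − 3·14 − 3·126 = -82
Policy C (Q := 24, X − 45):
  Q = 24
  X = 14 − 45 = -31
  Y = 126
  M = 26 + 3·24 − 3·(-31) − 3·126 = -187
Comparing — Policy A: M=-133, Policy B: M=-82, Policy C: M=-187. Highest is -82 (Policy B).

-82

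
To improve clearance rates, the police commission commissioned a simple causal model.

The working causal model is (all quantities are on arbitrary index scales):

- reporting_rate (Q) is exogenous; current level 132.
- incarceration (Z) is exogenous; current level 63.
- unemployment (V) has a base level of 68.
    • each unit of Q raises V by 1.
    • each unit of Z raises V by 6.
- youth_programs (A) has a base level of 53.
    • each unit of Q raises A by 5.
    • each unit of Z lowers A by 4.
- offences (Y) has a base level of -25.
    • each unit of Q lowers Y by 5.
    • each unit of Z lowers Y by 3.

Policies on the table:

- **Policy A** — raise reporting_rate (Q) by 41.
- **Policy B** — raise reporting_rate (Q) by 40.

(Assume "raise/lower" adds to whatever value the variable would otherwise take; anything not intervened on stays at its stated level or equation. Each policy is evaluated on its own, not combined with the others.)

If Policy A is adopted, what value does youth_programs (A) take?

666

Policy A (Q + 41):
  Q = 132 + 41 = 173
  Z = 63
  A = 53 + 5·173 − 4·63 = 666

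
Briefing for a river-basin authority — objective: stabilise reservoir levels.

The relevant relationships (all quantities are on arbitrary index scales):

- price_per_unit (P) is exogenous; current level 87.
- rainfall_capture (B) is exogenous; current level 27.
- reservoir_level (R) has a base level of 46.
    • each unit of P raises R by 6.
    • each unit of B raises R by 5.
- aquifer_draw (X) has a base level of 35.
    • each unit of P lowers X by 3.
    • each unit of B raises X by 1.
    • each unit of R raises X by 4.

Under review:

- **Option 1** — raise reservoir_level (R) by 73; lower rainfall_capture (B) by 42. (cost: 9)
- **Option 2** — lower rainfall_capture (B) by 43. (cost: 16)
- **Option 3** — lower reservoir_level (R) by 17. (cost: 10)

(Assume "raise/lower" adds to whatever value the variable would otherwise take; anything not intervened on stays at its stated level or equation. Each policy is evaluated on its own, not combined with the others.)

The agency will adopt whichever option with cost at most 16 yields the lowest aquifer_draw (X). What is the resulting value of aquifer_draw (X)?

Option 1 (R + 73, B − 42):
  P = 87
  B = 27 − 42 = -15
  R = 46 + 6·87 + 5·(-15) (+73 from intervention) = 566
  X = 35 − 3·87 + (-15) + 4·566 = 2023
Option 2 (B − 43):
  P = 87
  B = 27 − 43 = -16
  R = 46 + 6·87 + 5·(-16) = 488
  X = 35 − 3·87 + (-16) + 4·488 = 1710
Option 3 (R − 17):
  P = 87
  B = 27
  R = 46 + 6·87 + 5·27 (−17 from intervention) = 686
  X = 35 − 3·87 + 27 + 4·686 = 2545
Comparing — Option 1: X=2023, Option 2: X=1710, Option 3: X=2545. Lowest is 1710 (Option 2).

1710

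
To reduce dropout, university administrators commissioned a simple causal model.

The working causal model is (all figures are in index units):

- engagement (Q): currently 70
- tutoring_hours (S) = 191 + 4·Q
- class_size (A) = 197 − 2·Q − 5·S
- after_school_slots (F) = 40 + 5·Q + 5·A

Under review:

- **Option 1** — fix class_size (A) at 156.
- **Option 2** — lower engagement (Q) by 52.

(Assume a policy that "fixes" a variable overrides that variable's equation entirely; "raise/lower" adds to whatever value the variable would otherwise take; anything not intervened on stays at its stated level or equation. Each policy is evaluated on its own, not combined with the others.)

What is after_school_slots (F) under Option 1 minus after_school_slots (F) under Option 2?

Option 1 (A := 156):
  Q = 70
  S = 191 + 4·70 = 471
  A = 156
  F = 40 + 5·70 + 5·156 = 1170
Option 2 (Q − 52):
  Q = 70 − 52 = 18
  S = 191 + 4·18 = 263
  A = 197 − 2·18 − 5·263 = -1154
  F = 40 + 5·18 + 5·(-1154) = -5640
F: 1170 − (-5640) = 6810

6810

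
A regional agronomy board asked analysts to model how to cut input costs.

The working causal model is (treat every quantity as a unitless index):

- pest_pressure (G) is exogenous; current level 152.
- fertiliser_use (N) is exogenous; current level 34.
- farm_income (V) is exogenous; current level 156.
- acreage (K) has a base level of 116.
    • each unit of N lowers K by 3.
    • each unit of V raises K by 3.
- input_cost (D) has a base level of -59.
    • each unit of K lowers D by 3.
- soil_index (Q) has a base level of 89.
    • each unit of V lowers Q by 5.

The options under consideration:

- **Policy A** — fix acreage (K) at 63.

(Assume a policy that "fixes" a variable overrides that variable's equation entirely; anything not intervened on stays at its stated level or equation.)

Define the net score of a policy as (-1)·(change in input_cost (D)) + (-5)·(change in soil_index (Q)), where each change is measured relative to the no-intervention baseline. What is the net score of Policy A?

Baseline:
  N = 34
  V = 156
  K = 116 − 3·34 + 3·156 = 482
  D = -59 − 3·482 = -1505
  Q = 89 − 5·156 = -691
Policy A (K := 63):
  N = 34
  V = 156
  K = 63
  D = -59 − 3·63 = -248
  Q = 89 − 5·156 = -691
ΔD = -248 − (-1505) = 1257; ΔQ = -691 − (-691) = 0
Score = (-1)·1257 + (-5)·0 = -1257

-1257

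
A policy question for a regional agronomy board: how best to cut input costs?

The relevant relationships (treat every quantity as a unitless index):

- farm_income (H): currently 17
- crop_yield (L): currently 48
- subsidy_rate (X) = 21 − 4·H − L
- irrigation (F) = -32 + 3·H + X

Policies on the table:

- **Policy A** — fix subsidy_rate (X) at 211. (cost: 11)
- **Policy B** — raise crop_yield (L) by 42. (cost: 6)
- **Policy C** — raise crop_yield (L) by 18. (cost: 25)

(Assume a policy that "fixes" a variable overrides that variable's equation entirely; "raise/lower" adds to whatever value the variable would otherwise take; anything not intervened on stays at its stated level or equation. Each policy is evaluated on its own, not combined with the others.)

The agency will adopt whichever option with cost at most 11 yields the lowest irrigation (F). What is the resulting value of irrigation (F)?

-118

Policy A (X := 211):
  H = 17
  L = 48
  X = 211
  F = -32 + 3·17 + 211 = 230
Policy B (L + 42):
  H = 17
  L = 48 + 42 = 90
  X = 21 − 4·17 − 90 = -137
  F = -32 + 3·17 + (-137) = -118
Comparing — Policy A: F=230, Policy B: F=-118. Lowest is -118 (Policy B).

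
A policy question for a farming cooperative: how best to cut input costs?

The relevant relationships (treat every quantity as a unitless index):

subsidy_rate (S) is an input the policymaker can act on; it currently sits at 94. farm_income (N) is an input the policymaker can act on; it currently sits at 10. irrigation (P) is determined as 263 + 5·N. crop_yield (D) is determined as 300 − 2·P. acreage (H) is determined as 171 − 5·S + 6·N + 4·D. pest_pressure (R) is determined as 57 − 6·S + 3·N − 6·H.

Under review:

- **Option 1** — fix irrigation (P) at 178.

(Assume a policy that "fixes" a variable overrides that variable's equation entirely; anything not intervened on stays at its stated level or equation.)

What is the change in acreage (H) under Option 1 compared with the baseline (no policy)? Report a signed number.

1080

Baseline:
  S = 94
  N = 10
  P = 263 + 5·10 = 313
  D = 300 − 2·313 = -326
  H = 171 − 5·94 + 6·10 + 4·(-326) = -1543
Option 1 (P := 178):
  S = 94
  N = 10
  P = 178
  D = 300 − 2·178 = -56
  H = 171 − 5·94 + 6·10 + 4·(-56) = -463
Change in H: -463 − (-1543) = 1080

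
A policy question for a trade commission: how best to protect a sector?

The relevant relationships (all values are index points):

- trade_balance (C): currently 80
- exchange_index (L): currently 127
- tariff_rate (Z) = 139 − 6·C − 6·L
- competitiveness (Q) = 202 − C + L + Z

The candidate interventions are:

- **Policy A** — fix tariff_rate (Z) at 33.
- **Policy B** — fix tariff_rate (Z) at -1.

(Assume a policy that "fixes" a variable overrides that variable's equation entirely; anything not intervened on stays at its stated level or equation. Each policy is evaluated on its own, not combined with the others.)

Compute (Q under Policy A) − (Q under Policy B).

34

Policy A (Z := 33):
  C = 80
  L = 127
  Z = 33
  Q = 202 − 80 + 127 + 33 = 282
Policy B (Z := -1):
  C = 80
  L = 127
  Z = -1
  Q = 202 − 80 + 127 + (-1) = 248
Q: 282 − 248 = 34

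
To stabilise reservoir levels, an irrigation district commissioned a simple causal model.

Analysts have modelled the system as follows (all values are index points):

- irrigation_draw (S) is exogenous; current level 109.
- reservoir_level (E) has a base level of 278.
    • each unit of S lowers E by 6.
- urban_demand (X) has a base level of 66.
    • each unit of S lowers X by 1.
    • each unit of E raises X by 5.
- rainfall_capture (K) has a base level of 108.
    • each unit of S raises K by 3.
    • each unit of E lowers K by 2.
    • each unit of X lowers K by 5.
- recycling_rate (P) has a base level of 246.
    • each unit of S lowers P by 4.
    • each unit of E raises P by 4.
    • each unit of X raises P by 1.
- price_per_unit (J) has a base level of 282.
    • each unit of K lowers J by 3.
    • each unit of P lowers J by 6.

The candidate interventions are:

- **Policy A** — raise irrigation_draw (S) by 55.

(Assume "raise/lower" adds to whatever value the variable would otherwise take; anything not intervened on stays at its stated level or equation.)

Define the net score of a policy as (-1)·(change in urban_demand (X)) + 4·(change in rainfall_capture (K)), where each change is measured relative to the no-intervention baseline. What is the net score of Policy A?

Baseline:
  S = 109
  E = 278 − 6·109 = -376
  X = 66 − 109 + 5·(-376) = -1923
  K = 108 + 3·109 − 2·(-376) − 5·(-1923) = 10802
Policy A (S + 55):
  S = 109 + 55 = 164
  E = 278 − 6·164 = -706
  X = 66 − 164 + 5·(-706) = -3628
  K = 108 + 3·164 − 2·(-706) − 5·(-3628) = 20152
ΔX = -3628 − (-1923) = -1705; ΔK = 20152 − 10802 = 9350
Score = (-1)·(-1705) + 4·9350 = 39105

39105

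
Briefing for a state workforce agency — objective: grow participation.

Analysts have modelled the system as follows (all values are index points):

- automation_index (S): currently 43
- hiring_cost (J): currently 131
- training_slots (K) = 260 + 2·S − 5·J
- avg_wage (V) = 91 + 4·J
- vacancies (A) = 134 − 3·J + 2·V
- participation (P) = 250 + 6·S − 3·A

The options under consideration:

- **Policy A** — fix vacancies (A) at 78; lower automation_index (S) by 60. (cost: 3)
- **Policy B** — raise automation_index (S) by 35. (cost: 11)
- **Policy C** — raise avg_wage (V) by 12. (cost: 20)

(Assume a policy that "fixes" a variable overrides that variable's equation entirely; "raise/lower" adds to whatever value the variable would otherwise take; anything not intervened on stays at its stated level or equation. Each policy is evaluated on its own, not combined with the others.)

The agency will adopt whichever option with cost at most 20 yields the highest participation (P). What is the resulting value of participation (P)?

-86

Policy A (A := 78, S − 60):
  S = 43 − 60 = -17
  J = 131
  V = 91 + 4·131 = 615
  A = 78
  P = 250 + 6·(-17) − 3·78 = -86
Policy B (S + 35):
  S = 43 + 35 = 78
  J = 131
  V = 91 + 4·131 = 615
  A = 134 − 3·131 + 2·615 = 971
  P = 250 + 6·78 − 3·971 = -2195
Policy C (V + 12):
  S = 43
  J = 131
  V = 91 + 4·131 (+12 from intervention) = 627
  A = 134 − 3·131 + 2·627 = 995
  P = 250 + 6·43 − 3·995 = -2477
Comparing — Policy A: P=-86, Policy B: P=-2195, Policy C: P=-2477. Highest is -86 (Policy A).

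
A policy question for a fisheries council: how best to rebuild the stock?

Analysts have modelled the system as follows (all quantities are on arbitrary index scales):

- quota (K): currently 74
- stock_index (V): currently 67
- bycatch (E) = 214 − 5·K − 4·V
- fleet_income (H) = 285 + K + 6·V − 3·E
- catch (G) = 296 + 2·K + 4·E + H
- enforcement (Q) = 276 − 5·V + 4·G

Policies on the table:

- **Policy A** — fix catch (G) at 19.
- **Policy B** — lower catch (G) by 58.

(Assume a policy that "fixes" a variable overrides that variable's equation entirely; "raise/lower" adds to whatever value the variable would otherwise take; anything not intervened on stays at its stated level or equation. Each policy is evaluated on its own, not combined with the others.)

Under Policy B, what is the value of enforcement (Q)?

Policy B (G − 58):
  K = 74
  V = 67
  E = 214 − 5·74 − 4·67 = -424
  H = 285 + 74 + 6·67 − 3·(-424) = 2033
  G = 296 + 2·74 + 4·(-424) + 2033 (−58 from intervention) = 723
  Q = 276 − 5·67 + 4·723 = 2833

2833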